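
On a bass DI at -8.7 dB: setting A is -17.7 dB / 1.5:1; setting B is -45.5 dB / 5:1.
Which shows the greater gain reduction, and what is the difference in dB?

A: GR = 9 − 9/1.5 = 3 dB.
B: GR = 36.8 − 36.8/5 = 29.44 dB.
B reduces 26.44 dB more.

B, by 26.44 dB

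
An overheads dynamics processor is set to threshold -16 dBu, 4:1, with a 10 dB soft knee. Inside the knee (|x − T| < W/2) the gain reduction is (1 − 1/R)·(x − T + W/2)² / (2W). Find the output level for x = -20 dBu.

x − T + W/2 = -20 − (-16) + 5 = 1.
GR = (1 − 1/4) × 1² / 20 = 0.75 × 1 / 20 = 0.0375 dB.
Output = -20 − 0.0375 = -20.0375 dBu.

-20.0375 dBu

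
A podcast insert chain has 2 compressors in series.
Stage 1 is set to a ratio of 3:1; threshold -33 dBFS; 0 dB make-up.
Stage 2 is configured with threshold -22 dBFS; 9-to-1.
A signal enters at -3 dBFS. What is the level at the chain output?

Stage 1: 30 dB above -33 dBFS, reduced 3:1 to 10 dB above → -23 dBFS.
Stage 2: -23 dBFS is at or below the -22 dBFS threshold — no compression; output -23 dBFS.

-23 dBFS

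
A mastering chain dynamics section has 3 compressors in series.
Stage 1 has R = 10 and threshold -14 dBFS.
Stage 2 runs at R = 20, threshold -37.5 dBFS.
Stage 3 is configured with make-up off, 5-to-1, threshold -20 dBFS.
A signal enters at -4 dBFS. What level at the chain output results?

Stage 1: 10 dB above -14 dBFS, reduced 10:1 to 1 dB above → -13 dBFS.
Stage 2: -13 dBFS is 24.5 dB over -37.5 dBFS; at 20:1 that becomes 1.225 dB over, giving -36.275 dBFS.
Stage 3: below threshold (-36.275 ≤ -20); passes unchanged; output -36.275 dBFS.

-36.275 dBFS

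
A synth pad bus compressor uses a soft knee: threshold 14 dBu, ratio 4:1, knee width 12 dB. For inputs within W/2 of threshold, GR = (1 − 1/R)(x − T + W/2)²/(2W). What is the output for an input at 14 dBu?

12.875 dBu

x − T + W/2 = 14 − 14 + 6 = 6.
GR = (1 − 1/4) × 6² / 24 = 0.75 × 36 / 24 = 1.125 dB.
Output = 14 − 1.125 = 12.875 dBu.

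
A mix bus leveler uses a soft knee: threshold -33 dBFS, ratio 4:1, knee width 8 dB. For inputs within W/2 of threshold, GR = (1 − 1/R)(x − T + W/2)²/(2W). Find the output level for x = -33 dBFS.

x − T + W/2 = -33 − (-33) + 4 = 4.
GR = (1 − 1/4) × 4² / 16 = 0.75 × 16 / 16 = 0.75 dB.
Output = -33 − 0.75 = -33.75 dBFS.

-33.75 dBFS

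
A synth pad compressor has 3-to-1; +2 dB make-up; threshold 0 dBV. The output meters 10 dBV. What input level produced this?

24 dBV

Before make-up, the level was 10 − 2 = 8 dBV.
That's 8 dB above the 0 dBV threshold.
Input overshoot = R × output overshoot = 24 dB → input = 0 + 24 = 24 dBV.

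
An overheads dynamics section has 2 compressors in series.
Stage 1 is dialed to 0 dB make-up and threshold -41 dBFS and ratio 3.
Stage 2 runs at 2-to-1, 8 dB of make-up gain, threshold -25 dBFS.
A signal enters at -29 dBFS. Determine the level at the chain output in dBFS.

Stage 1: -29 dBFS is 12 dB over -41 dBFS; at 3:1 that becomes 4 dB over, giving -37 dBFS.
Stage 2: below threshold (-37 ≤ -25); passes unchanged; make-up brings it to -29 dBFS.

-29 dBFS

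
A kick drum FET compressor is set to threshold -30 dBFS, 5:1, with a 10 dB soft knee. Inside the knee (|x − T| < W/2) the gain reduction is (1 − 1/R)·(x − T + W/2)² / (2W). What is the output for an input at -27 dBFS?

-29.56 dBFS

x − T + W/2 = -27 − (-30) + 5 = 8.
GR = (1 − 1/5) × 8² / 20 = 0.8 × 64 / 20 = 2.56 dB.
Output = -27 − 2.56 = -29.56 dBFS.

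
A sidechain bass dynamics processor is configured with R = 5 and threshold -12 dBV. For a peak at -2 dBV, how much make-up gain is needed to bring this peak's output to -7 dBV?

Without make-up, output = threshold + overshoot/5 = -12 + 2 = -10 dBV.
Gap to target: 3 dB.

3 dB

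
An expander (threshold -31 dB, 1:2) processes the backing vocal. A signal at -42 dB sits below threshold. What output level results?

-53 dB

The input is 11 dB below the -31 dB threshold.
A 1:2 expander multiplies undershoot by 2: 11 × 2 = 22 dB below threshold.
Output = -31 − 22 = -53 dB.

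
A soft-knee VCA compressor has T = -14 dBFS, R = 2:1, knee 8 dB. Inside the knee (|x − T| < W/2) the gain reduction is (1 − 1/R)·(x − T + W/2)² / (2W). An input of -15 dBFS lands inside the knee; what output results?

-15.28125 dBFS

x − T + W/2 = -15 − (-14) + 4 = 3.
GR = (1 − 1/2) × 3² / 16 = 0.5 × 9 / 16 = 0.28125 dB.
Output = -15 − 0.28125 = -15.28125 dBFS.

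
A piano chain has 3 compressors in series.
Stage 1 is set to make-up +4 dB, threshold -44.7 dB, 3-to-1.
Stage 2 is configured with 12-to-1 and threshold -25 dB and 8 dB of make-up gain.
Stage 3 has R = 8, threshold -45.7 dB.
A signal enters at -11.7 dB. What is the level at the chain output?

-42.7 dB

Stage 1: -11.7 dB is 33 dB over -44.7 dB; at 3:1 that becomes 11 dB over, giving -33.7 dB; +4 dB make-up → -29.7 dB.
Stage 2: -29.7 dB is at or below the -25 dB threshold — no compression; make-up brings it to -21.7 dB.
Stage 3: 24 dB above -45.7 dB, reduced 8:1 to 3 dB above → -42.7 dB.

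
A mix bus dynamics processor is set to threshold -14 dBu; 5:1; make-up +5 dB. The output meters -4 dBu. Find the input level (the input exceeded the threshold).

Remove make-up: -4 − 5 = -9 dBu.
The compressed level sits -9 − (-14) = 5 dB over threshold.
Input overshoot = R × output overshoot = 25 dB → input = -14 + 25 = 11 dBu.

11 dBu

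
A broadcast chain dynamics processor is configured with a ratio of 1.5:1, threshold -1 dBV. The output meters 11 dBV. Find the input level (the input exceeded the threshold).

Post-compression overshoot = 11 − (-1) = 12 dB.
Input overshoot = R × output overshoot = 18 dB → input = -1 + 18 = 17 dBV.

17 dBV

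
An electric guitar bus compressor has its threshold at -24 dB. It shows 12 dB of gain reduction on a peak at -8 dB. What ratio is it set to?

4:1

Input overshoot = -8 − (-24) = 16 dB.
Output overshoot = 16 − 12 = 4 dB.
Ratio = input overshoot / output overshoot = 16 / 4 = 4.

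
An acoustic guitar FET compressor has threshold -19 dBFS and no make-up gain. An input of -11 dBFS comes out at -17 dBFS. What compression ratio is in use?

Input overshoot = -11 − (-19) = 8 dB; output overshoot = -17 − (-19) = 2 dB.
Ratio = 8 / 2 = 4.

4:1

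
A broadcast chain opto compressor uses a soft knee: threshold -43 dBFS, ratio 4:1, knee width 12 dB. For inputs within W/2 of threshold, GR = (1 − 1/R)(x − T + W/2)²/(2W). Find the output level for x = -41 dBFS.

-43 dBFS

x − T + W/2 = -41 − (-43) + 6 = 8.
GR = (1 − 1/4) × 8² / 24 = 0.75 × 64 / 24 = 2 dB.
Output = -41 − 2 = -43 dBFS.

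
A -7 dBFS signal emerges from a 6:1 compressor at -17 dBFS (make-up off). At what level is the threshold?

Gain reduction = -7 − (-17) = 10 dB; output overshoot = GR / (R − 1) = 10 / 5 = 2 dB.
Threshold = output − output overshoot = -17 − 2 = -19 dBFS.

-19 dBFS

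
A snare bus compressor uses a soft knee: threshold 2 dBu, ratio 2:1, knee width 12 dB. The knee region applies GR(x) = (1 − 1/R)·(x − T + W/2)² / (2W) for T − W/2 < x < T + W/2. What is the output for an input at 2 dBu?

x − T + W/2 = 2 − 2 + 6 = 6.
GR = (1 − 1/2) × 6² / 24 = 0.5 × 36 / 24 = 0.75 dB.
Output = 2 − 0.75 = 1.25 dBu.

1.25 dBu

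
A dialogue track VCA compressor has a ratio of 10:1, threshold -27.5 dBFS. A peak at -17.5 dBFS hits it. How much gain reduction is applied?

-17.5 dBFS exceeds the threshold by 10 dB.
At 10:1, output sits 10/10 = 1 dB above threshold.
GR = overshoot in − overshoot out = 10 − 1 = 9 dB.

9 dB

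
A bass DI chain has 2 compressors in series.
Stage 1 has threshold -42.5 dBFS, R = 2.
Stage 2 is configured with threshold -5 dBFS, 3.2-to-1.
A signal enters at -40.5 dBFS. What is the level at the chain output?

-41.5 dBFS

Stage 1: -40.5 dBFS is 2 dB over -42.5 dBFS; at 2:1 that becomes 1 dB over, giving -41.5 dBFS.
Stage 2: below threshold (-41.5 ≤ -5); passes unchanged; output -41.5 dBFS.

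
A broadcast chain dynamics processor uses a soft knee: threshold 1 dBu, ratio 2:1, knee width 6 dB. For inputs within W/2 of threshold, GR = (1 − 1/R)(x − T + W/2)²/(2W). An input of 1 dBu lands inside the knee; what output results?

0.625 dBu

x − T + W/2 = 1 − 1 + 3 = 3.
GR = (1 − 1/2) × 3² / 12 = 0.5 × 9 / 12 = 0.375 dB.
Output = 1 − 0.375 = 0.625 dBu.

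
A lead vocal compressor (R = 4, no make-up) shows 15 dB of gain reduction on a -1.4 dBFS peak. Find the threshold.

-21.4 dBFS

Gain reduction = -1.4 − (-16.4) = 15 dB; output overshoot = GR / (R − 1) = 15 / 3 = 5 dB.
Threshold = output − output overshoot = -16.4 − 5 = -21.4 dBFS.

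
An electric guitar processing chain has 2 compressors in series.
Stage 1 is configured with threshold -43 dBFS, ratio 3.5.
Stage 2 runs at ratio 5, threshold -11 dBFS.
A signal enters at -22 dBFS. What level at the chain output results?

Stage 1: 21 dB above -43 dBFS, reduced 3.5:1 to 6 dB above → -37 dBFS.
Stage 2: -37 dBFS is at or below the -11 dBFS threshold — no compression; output -37 dBFS.

-37 dBFS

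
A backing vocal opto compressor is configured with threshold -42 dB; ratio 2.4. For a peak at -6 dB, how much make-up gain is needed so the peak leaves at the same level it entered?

Without make-up, output = threshold + overshoot/2.4 = -42 + 15 = -27 dB.
Gap to target: 21 dB.

21 dB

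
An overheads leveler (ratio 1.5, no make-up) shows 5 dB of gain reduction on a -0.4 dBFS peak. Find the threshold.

Gain reduction = -0.4 − (-5.4) = 5 dB; output overshoot = GR / (R − 1) = 5 / 0.5 = 10 dB.
Threshold = output − output overshoot = -5.4 − 10 = -15.4 dBFS.

-15.4 dBFS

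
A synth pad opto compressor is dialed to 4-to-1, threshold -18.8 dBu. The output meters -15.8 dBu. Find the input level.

That's 3 dB above the -18.8 dBu threshold.
Undo the ratio: input overshoot = 3 × 4 = 12 dB, giving input = -6.8 dBu.

-6.8 dBu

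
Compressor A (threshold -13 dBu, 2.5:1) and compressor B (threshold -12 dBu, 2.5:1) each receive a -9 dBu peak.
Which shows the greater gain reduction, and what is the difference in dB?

A, by 0.6 dB

A: GR = 4 − 4/2.5 = 2.4 dB.
B: GR = 3 − 3/2.5 = 1.8 dB.
Difference: 0.6 dB in favour of A.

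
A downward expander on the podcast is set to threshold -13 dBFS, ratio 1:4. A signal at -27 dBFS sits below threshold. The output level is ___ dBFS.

The input is 14 dB below the -13 dBFS threshold.
A 1:4 expander multiplies undershoot by 4: 14 × 4 = 56 dB below threshold.
Output = -13 − 56 = -69 dBFS.

-69 dBFS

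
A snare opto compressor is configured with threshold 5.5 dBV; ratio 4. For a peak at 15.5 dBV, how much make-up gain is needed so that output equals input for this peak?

7.5 dB

Overshoot 10 dB → 10/4 = 2.5 dB after compression, so the compressed level is 5.5 + 2.5 = 8 dBV.
Make-up = target − compressed = 15.5 − 8 = 7.5 dB.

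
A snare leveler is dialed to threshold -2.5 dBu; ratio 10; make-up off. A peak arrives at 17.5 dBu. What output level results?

-0.5 dBu

17.5 dBu sits 20 dB over threshold.
10:1 compression reduces that to 20/10 = 2 dB over.
So the level is -2.5 + 2 = -0.5 dBu.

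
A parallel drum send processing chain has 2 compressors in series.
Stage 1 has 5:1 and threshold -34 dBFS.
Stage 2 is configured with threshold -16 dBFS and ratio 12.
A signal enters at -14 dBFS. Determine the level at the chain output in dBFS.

Stage 1: -14 dBFS is 20 dB over -34 dBFS; at 5:1 that becomes 4 dB over, giving -30 dBFS.
Stage 2: -30 dBFS ≤ -16 dBFS, so stage 2 doesn't engage; output -30 dBFS.

-30 dBFS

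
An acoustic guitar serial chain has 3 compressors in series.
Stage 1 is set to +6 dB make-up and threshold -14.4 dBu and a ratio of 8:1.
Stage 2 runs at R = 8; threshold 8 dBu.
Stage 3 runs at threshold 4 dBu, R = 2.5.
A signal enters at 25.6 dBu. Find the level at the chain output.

Stage 1: overshoot 40 dB → 40/8 = 5 dB → -9.4 dBu; +6 dB make-up → -3.4 dBu.
Stage 2: below threshold (-3.4 ≤ 8); passes unchanged; output -3.4 dBu.
Stage 3: -3.4 dBu is at or below the 4 dBu threshold — no compression; output -3.4 dBu.

-3.4 dBu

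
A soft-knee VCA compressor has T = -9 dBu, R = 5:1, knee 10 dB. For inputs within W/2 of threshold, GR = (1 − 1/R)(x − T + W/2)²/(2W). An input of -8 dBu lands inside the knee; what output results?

-9.44 dBu

x − T + W/2 = -8 − (-9) + 5 = 6.
GR = (1 − 1/5) × 6² / 20 = 0.8 × 36 / 20 = 1.44 dB.
Output = -8 − 1.44 = -9.44 dBu.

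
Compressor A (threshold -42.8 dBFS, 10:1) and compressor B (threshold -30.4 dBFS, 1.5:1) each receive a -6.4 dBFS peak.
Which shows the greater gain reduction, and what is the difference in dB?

A, by 24.76 dB

A: GR = 36.4 − 36.4/10 = 32.76 dB.
B: GR = 24 − 24/1.5 = 8 dB.
A applies 24.76 dB more gain reduction.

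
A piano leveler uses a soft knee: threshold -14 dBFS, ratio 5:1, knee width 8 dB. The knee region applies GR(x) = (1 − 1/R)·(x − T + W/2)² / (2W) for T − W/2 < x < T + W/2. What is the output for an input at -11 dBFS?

-13.45 dBFS

x − T + W/2 = -11 − (-14) + 4 = 7.
GR = (1 − 1/5) × 7² / 16 = 0.8 × 49 / 16 = 2.45 dB.
Output = -11 − 2.45 = -13.45 dBFS.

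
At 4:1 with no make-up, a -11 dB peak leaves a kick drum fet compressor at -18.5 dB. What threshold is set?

-21 dB

Gain reduction = -11 − (-18.5) = 7.5 dB; output overshoot = GR / (R − 1) = 7.5 / 3 = 2.5 dB.
Threshold = output − output overshoot = -18.5 − 2.5 = -21 dB.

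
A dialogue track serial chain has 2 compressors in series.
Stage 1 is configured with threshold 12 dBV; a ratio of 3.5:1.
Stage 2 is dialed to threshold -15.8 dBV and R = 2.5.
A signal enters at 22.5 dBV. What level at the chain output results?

Stage 1: 10.5 dB above 12 dBV, reduced 3.5:1 to 3 dB above → 15 dBV.
Stage 2: overshoot 30.8 dB → 30.8/2.5 = 12.32 dB → -3.48 dBV.

-3.48 dBV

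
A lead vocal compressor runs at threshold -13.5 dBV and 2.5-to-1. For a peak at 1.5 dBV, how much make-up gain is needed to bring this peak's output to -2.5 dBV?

Overshoot 15 dB → 15/2.5 = 6 dB after compression, so the compressed level is -13.5 + 6 = -7.5 dBV.
Make-up = target − compressed = -2.5 − (-7.5) = 5 dB.

5 dB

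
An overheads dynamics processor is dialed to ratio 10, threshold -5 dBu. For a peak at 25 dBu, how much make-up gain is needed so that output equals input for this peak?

27 dB

Without make-up, output = threshold + overshoot/10 = -5 + 3 = -2 dBu.
Gap to target: 27 dB.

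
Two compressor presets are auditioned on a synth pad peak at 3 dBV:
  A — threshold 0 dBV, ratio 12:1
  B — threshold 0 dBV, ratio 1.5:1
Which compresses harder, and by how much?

A: overshoot 3 dB → output overshoot 0.25 dB → GR 2.75 dB.
B: overshoot 3 dB → output overshoot 2 dB → GR 1 dB.
Difference: 1.75 dB in favour of A.

A, by 1.75 dB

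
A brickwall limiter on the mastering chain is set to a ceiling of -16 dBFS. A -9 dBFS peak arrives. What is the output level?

-16 dBFS

At ∞:1, everything above -16 dBFS is held at the ceiling.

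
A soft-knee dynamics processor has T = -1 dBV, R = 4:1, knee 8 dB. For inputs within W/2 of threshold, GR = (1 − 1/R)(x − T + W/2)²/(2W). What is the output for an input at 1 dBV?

x − T + W/2 = 1 − (-1) + 4 = 6.
GR = (1 − 1/4) × 6² / 16 = 0.75 × 36 / 16 = 1.6875 dB.
Output = 1 − 1.6875 = -0.6875 dBV.

-0.6875 dBV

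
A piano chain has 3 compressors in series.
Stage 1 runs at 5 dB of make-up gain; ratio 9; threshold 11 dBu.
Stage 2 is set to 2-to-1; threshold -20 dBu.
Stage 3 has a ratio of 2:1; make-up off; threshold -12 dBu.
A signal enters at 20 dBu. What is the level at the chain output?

-6.75 dBu

Stage 1: overshoot 9 dB → 9/9 = 1 dB → 12 dBu; +5 dB make-up → 17 dBu.
Stage 2: 37 dB above -20 dBu, reduced 2:1 to 18.5 dB above → -1.5 dBu.
Stage 3: -1.5 dBu is 10.5 dB over -12 dBu; at 2:1 that becomes 5.25 dB over, giving -6.75 dBu.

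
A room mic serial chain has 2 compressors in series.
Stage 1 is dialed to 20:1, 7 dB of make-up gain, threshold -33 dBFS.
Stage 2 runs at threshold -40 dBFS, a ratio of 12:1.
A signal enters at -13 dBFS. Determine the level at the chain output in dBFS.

-38.75 dBFS

Stage 1: -13 dBFS is 20 dB over -33 dBFS; at 20:1 that becomes 1 dB over, giving -32 dBFS; +7 dB make-up → -25 dBFS.
Stage 2: overshoot 15 dB → 15/12 = 1.25 dB → -38.75 dBFS.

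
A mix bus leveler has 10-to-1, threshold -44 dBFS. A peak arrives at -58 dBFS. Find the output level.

-58 dBFS

-58 dBFS is 14 dB below the -44 dBFS threshold, so no gain reduction is applied.
Output = input = -58 dBFS.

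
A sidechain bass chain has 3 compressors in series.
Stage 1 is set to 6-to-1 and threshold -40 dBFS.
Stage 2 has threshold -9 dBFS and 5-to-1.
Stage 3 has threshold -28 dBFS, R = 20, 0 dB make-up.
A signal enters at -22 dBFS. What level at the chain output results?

-37 dBFS

Stage 1: -22 dBFS is 18 dB over -40 dBFS; at 6:1 that becomes 3 dB over, giving -37 dBFS.
Stage 2: -37 dBFS ≤ -9 dBFS, so stage 2 doesn't engage; output -37 dBFS.
Stage 3: -37 dBFS ≤ -28 dBFS, so stage 3 doesn't engage; output -37 dBFS.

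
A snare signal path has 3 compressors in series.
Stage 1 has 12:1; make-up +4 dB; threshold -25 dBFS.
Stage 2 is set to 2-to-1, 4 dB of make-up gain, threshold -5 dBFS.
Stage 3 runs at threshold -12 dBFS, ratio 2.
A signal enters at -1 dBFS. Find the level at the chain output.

-15 dBFS

Stage 1: -1 dBFS is 24 dB over -25 dBFS; at 12:1 that becomes 2 dB over, giving -23 dBFS; +4 dB make-up → -19 dBFS.
Stage 2: -19 dBFS is at or below the -5 dBFS threshold — no compression; make-up brings it to -15 dBFS.
Stage 3: below threshold (-15 ≤ -12); passes unchanged; output -15 dBFS.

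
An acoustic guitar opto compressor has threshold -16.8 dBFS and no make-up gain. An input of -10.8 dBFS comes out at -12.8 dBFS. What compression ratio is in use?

Input overshoot = -10.8 − (-16.8) = 6 dB; output overshoot = -12.8 − (-16.8) = 4 dB.
Ratio = 6 / 4 = 1.5.

1.5:1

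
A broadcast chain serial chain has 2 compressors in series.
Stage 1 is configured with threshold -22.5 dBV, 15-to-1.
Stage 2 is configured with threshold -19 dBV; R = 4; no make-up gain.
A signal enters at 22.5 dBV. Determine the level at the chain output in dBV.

-19.5 dBV

Stage 1: 45 dB above -22.5 dBV, reduced 15:1 to 3 dB above → -19.5 dBV.
Stage 2: -19.5 dBV is at or below the -19 dBV threshold — no compression; output -19.5 dBV.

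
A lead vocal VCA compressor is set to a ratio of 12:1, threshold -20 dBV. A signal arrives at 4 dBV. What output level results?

4 dBV sits 24 dB over threshold.
At 12:1 the overshoot is divided by 12, leaving 2 dB above threshold.
That puts the output at -18 dBV.

-18 dBV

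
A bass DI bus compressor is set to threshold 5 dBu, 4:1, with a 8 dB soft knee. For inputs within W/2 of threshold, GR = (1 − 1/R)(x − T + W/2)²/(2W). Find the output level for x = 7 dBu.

5.3125 dBu

x − T + W/2 = 7 − 5 + 4 = 6.
GR = (1 − 1/4) × 6² / 16 = 0.75 × 36 / 16 = 1.6875 dB.
Output = 7 − 1.6875 = 5.3125 dBu.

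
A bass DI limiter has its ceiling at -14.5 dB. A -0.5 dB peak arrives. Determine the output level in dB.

The limiter clamps the peak to its -14.5 dB ceiling.

-14.5 dB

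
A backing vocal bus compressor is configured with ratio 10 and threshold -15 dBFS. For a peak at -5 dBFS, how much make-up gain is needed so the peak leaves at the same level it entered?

9 dB

Without make-up, output = threshold + overshoot/10 = -15 + 1 = -14 dBFS.
Gap to target: 9 dB.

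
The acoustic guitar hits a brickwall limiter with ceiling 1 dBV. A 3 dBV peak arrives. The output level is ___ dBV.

At ∞:1, everything above 1 dBV is held at the ceiling.

1 dBV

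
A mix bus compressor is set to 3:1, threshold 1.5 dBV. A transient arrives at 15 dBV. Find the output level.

15 dBV sits 13.5 dB over threshold.
At 3:1 the overshoot is divided by 3, leaving 4.5 dB above threshold.
That puts the output at 6 dBV.

6 dBV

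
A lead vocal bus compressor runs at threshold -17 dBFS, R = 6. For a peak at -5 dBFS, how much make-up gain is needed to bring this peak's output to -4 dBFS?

11 dB

Overshoot 12 dB → 12/6 = 2 dB after compression, so the compressed level is -17 + 2 = -15 dBFS.
Make-up = target − compressed = -4 − (-15) = 11 dB.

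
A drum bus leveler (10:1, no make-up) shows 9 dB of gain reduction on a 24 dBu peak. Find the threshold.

Gain reduction = 24 − 15 = 9 dB; output overshoot = GR / (R − 1) = 9 / 9 = 1 dB.
Threshold = output − output overshoot = 15 − 1 = 14 dBu.

14 dBu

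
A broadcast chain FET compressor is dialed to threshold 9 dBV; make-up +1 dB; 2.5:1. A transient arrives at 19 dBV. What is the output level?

The input is 10 dB above the 9 dBV threshold.
The 10 dB excess becomes 4 dB after 2.5:1 reduction.
So the level is 9 + 4 = 13 dBV; make-up adds 1 dB, giving 14 dBV.

14 dBV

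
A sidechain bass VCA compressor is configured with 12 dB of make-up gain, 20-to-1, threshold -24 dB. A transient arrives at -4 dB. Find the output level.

-11 dB

Overshoot: -4 − (-24) = 20 dB.
The 20 dB excess becomes 1 dB after 20:1 reduction.
So the level is -24 + 1 = -23 dB; make-up adds 12 dB, giving -11 dB.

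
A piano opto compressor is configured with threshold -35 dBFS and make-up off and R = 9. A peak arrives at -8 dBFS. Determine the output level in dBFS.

-8 dBFS sits 27 dB over threshold.
9:1 compression reduces that to 27/9 = 3 dB over.
Output = -35 + 3 = -32 dBFS.

-32 dBFS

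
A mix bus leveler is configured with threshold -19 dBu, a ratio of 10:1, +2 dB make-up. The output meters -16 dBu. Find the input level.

Remove make-up: -16 − 2 = -18 dBu.
The compressed level sits -18 − (-19) = 1 dB over threshold.
Input overshoot = R × output overshoot = 10 dB → input = -19 + 10 = -9 dBu.

-9 dBu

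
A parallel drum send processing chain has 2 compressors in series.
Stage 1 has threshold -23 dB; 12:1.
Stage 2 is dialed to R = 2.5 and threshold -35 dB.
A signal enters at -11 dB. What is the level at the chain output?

-29.8 dB

Stage 1: 12 dB above -23 dB, reduced 12:1 to 1 dB above → -22 dB.
Stage 2: overshoot 13 dB → 13/2.5 = 5.2 dB → -29.8 dB.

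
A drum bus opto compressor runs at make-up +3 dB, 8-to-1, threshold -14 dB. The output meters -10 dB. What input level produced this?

Remove make-up: -10 − 3 = -13 dB.
Post-compression overshoot = -13 − (-14) = 1 dB.
Before 8:1 compression the overshoot was 1 × 8 = 8 dB, so input = -14 + 8 = -6 dB.

-6 dB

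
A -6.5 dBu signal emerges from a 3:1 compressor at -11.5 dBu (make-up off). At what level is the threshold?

Input is 7.5 dB above T (since output overshoot × R = input overshoot: (-11.5 − T)·3 = -6.5 − T gives T = -14 dBu).
Check: -14 + (-6.5 − (-14))/3 = -14 + 2.5 = -11.5 dBu. ✓

-14 dBu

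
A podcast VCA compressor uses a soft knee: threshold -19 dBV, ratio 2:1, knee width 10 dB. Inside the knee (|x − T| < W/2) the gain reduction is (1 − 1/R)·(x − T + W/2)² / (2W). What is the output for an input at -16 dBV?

x − T + W/2 = -16 − (-19) + 5 = 8.
GR = (1 − 1/2) × 8² / 20 = 0.5 × 64 / 20 = 1.6 dB.
Output = -16 − 1.6 = -17.6 dBV.

-17.6 dBV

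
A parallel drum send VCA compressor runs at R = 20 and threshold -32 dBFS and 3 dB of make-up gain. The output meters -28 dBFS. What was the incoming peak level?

Before make-up, the level was -28 − 3 = -31 dBFS.
Post-compression overshoot = -31 − (-32) = 1 dB.
Undo the ratio: input overshoot = 1 × 20 = 20 dB, giving input = -12 dBFS.

-12 dBFS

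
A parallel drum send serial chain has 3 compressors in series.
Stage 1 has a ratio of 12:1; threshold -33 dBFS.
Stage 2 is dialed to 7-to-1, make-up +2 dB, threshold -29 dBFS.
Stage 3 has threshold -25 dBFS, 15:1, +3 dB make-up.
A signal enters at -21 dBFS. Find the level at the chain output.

Stage 1: -21 dBFS is 12 dB over -33 dBFS; at 12:1 that becomes 1 dB over, giving -32 dBFS.
Stage 2: -32 dBFS is at or below the -29 dBFS threshold — no compression; make-up brings it to -30 dBFS.
Stage 3: below threshold (-30 ≤ -25); passes unchanged; make-up brings it to -27 dBFS.

-27 dBFS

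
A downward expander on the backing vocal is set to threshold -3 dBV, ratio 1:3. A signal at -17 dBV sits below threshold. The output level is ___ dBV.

-45 dBV

The input is 14 dB below the -3 dBV threshold.
A 1:3 expander multiplies undershoot by 3: 14 × 3 = 42 dB below threshold.
Output = -3 − 42 = -45 dBV.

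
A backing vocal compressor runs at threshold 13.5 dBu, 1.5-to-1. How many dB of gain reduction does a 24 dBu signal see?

The signal is 10.5 dB above threshold.
A 1.5:1 ratio leaves 7 dB of that excess.
GR = overshoot in − overshoot out = 10.5 − 7 = 3.5 dB.

3.5 dB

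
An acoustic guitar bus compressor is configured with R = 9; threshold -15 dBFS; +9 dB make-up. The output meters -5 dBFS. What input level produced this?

Stripping the +9 dB make-up gives -14 dBFS at the gain stage.
That's 1 dB above the -15 dBFS threshold.
Undo the ratio: input overshoot = 1 × 9 = 9 dB, giving input = -6 dBFS.

-6 dBFS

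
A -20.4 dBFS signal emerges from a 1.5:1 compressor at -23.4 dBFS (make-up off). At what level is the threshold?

Let T be the threshold. Output overshoot = (input overshoot)/R, so -23.4 − T = (-20.4 − T)/1.5.
1.5·(-23.4 − T) = -20.4 − T → 0.5·T = -35.1 − (-20.4) = -14.7.
T = -14.7/0.5 = -29.4 dBFS.

-29.4 dBFS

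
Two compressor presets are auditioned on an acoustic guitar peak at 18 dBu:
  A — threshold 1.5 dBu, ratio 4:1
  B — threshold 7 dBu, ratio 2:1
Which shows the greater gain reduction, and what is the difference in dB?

A: GR = 16.5 − 16.5/4 = 12.375 dB.
B: GR = 11 − 11/2 = 5.5 dB.
A applies 6.875 dB more gain reduction.

A, by 6.875 dB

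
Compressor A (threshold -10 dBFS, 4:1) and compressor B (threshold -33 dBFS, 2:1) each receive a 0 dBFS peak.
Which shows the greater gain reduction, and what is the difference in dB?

B, by 9 dB

A: 10 dB over, compressed to 2.5 dB over, so 7.5 dB of GR.
B: 33 dB over, compressed to 16.5 dB over, so 16.5 dB of GR.
Difference: 9 dB in favour of B.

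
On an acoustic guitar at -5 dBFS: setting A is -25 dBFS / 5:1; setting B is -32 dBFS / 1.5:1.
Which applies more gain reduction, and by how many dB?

A, by 7 dB

A: overshoot 20 dB → output overshoot 4 dB → GR 16 dB.
B: overshoot 27 dB → output overshoot 18 dB → GR 9 dB.
A applies 7 dB more gain reduction.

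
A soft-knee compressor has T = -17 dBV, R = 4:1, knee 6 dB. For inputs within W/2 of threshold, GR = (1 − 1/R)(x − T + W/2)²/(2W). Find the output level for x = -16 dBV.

x − T + W/2 = -16 − (-17) + 3 = 4.
GR = (1 − 1/4) × 4² / 12 = 0.75 × 16 / 12 = 1 dB.
Output = -16 − 1 = -17 dBV.

-17 dBV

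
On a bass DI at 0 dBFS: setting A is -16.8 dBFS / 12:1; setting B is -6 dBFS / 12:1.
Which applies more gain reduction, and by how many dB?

A, by 9.9 dB

A: 16.8 dB over, compressed to 1.4 dB over, so 15.4 dB of GR.
B: 6 dB over, compressed to 0.5 dB over, so 5.5 dB of GR.
A reduces 9.9 dB more.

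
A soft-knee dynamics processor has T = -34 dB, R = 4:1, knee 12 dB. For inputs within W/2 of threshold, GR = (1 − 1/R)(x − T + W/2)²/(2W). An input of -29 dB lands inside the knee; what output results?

-32.78125 dB

x − T + W/2 = -29 − (-34) + 6 = 11.
GR = (1 − 1/4) × 11² / 24 = 0.75 × 121 / 24 = 3.78125 dB.
Output = -29 − 3.78125 = -32.78125 dB.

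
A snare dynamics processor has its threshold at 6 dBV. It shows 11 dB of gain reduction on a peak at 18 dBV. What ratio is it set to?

12:1

Input overshoot = 18 − 6 = 12 dB.
Output overshoot = 12 − 11 = 1 dB.
Ratio = input overshoot / output overshoot = 12 / 1 = 12.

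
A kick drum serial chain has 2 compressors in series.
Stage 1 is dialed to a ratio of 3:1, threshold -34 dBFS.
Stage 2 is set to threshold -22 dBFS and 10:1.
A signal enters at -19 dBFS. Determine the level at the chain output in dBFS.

Stage 1: -19 dBFS is 15 dB over -34 dBFS; at 3:1 that becomes 5 dB over, giving -29 dBFS.
Stage 2: -29 dBFS ≤ -22 dBFS, so stage 2 doesn't engage; output -29 dBFS.

-29 dBFS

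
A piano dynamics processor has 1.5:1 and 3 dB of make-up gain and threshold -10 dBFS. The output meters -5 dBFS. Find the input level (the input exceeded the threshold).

Remove make-up: -5 − 3 = -8 dBFS.
That's 2 dB above the -10 dBFS threshold.
Before 1.5:1 compression the overshoot was 2 × 1.5 = 3 dB, so input = -10 + 3 = -7 dBFS.

-7 dBFS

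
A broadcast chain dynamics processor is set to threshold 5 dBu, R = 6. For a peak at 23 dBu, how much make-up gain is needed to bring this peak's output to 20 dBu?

Without make-up, output = threshold + overshoot/6 = 5 + 3 = 8 dBu.
Gap to target: 12 dB.

12 dB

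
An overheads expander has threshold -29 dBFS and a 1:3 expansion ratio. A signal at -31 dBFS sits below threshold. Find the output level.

Below threshold, a 1:3 expander applies gain = (3−1)×(T − x) of attenuation.
(3−1) × 2 = 4 dB, so output = -31 − 4 = -35 dBFS.

-35 dBFS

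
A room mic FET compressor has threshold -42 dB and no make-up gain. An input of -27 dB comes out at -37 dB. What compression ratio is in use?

3:1

Input overshoot = -27 − (-42) = 15 dB; output overshoot = -37 − (-42) = 5 dB.
Ratio = 15 / 5 = 3.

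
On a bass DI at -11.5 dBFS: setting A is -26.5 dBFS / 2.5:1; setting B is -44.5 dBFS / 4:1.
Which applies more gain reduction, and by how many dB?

B, by 15.75 dB

A: overshoot 15 dB → output overshoot 6 dB → GR 9 dB.
B: overshoot 33 dB → output overshoot 8.25 dB → GR 24.75 dB.
B applies 15.75 dB more gain reduction.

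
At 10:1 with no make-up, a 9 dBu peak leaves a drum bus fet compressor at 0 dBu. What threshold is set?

Input is 10 dB above T (since output overshoot × R = input overshoot: (0 − T)·10 = 9 − T gives T = -1 dBu).
Check: -1 + (9 − (-1))/10 = -1 + 1 = 0 dBu. ✓

-1 dBu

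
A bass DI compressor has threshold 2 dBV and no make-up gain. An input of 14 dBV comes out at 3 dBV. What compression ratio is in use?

Input overshoot = 14 − 2 = 12 dB; output overshoot = 3 − 2 = 1 dB.
Ratio = 12 / 1 = 12.

12:1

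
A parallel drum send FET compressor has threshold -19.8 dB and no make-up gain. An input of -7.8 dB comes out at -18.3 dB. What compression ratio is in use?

Input overshoot = -7.8 − (-19.8) = 12 dB; output overshoot = -18.3 − (-19.8) = 1.5 dB.
Ratio = 12 / 1.5 = 8.

8:1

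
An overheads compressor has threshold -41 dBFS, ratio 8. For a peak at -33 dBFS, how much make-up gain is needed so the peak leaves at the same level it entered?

7 dB

Overshoot 8 dB → 8/8 = 1 dB after compression, so the compressed level is -41 + 1 = -40 dBFS.
Make-up = target − compressed = -33 − (-40) = 7 dB.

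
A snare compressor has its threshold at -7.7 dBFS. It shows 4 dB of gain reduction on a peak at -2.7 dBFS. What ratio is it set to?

5:1

Input overshoot = -2.7 − (-7.7) = 5 dB.
Output overshoot = 5 − 4 = 1 dB.
Ratio = input overshoot / output overshoot = 5 / 1 = 5.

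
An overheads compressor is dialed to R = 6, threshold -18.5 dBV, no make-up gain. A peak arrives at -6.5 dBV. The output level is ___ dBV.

-16.5 dBV

-6.5 dBV sits 12 dB over threshold.
The 12 dB excess becomes 2 dB after 6:1 reduction.
Output = -18.5 + 2 = -16.5 dBV.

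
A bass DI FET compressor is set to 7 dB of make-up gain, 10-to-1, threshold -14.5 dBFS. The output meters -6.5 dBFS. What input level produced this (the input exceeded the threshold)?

-4.5 dBFS

Stripping the +7 dB make-up gives -13.5 dBFS at the gain stage.
Post-compression overshoot = -13.5 − (-14.5) = 1 dB.
Undo the ratio: input overshoot = 1 × 10 = 10 dB, giving input = -4.5 dBFS.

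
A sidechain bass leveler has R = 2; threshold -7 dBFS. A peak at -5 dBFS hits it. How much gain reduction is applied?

1 dB

Overshoot = -5 − (-7) = 2 dB.
After 2:1 compression the overshoot becomes 2/2 = 1 dB.
GR = overshoot in − overshoot out = 2 − 1 = 1 dB.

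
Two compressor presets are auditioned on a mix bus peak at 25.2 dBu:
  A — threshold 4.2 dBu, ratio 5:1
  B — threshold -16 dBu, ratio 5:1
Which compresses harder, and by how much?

B, by 16.16 dB

A: overshoot 21 dB → output overshoot 4.2 dB → GR 16.8 dB.
B: overshoot 41.2 dB → output overshoot 8.24 dB → GR 32.96 dB.
B applies 16.16 dB more gain reduction.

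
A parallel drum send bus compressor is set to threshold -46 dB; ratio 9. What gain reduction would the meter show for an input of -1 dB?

-1 dB exceeds the threshold by 45 dB.
At 9:1, output sits 45/9 = 5 dB above threshold.
So the signal is attenuated by 45 − 5 = 40 dB.

40 dB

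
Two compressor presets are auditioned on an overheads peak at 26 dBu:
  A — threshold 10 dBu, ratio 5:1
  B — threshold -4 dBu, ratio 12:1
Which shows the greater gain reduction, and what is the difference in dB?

B, by 14.7 dB

A: overshoot 16 dB → output overshoot 3.2 dB → GR 12.8 dB.
B: overshoot 30 dB → output overshoot 2.5 dB → GR 27.5 dB.
B applies 14.7 dB more gain reduction.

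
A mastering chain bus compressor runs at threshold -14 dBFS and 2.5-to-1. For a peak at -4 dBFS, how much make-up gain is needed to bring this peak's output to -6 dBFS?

4 dB

Overshoot 10 dB → 10/2.5 = 4 dB after compression, so the compressed level is -14 + 4 = -10 dBFS.
Make-up = target − compressed = -6 − (-10) = 4 dB.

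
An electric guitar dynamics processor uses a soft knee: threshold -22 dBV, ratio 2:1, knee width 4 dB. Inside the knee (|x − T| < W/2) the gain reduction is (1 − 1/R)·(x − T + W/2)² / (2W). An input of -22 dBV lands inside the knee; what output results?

x − T + W/2 = -22 − (-22) + 2 = 2.
GR = (1 − 1/2) × 2² / 8 = 0.5 × 4 / 8 = 0.25 dB.
Output = -22 − 0.25 = -22.25 dBV.

-22.25 dBV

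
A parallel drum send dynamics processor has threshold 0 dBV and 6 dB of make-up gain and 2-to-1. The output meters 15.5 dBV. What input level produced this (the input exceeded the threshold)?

19 dBV

Remove make-up: 15.5 − 6 = 9.5 dBV.
Post-compression overshoot = 9.5 − 0 = 9.5 dB.
Before 2:1 compression the overshoot was 9.5 × 2 = 19 dB, so input = 0 + 19 = 19 dBV.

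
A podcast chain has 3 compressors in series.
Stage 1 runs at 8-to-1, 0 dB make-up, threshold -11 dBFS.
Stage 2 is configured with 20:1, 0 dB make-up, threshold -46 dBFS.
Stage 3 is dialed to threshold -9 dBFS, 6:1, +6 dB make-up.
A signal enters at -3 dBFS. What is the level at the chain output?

-38.2 dBFS

Stage 1: -3 dBFS is 8 dB over -11 dBFS; at 8:1 that becomes 1 dB over, giving -10 dBFS.
Stage 2: -10 dBFS is 36 dB over -46 dBFS; at 20:1 that becomes 1.8 dB over, giving -44.2 dBFS.
Stage 3: below threshold (-44.2 ≤ -9); passes unchanged; make-up brings it to -38.2 dBFS.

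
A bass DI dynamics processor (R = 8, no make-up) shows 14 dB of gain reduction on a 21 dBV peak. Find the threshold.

5 dBV

Let T be the threshold. Output overshoot = (input overshoot)/R, so 7 − T = (21 − T)/8.
8·(7 − T) = 21 − T → 7·T = 56 − 21 = 35.
T = 35/7 = 5 dBV.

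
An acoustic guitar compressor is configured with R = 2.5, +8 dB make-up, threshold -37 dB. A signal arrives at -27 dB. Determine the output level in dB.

-25 dB

The input is 10 dB above the -37 dB threshold.
2.5:1 compression reduces that to 10/2.5 = 4 dB over.
So the level is -37 + 4 = -33 dB; make-up adds 8 dB, giving -25 dB.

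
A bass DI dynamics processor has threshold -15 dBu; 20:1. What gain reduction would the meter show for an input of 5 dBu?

5 dBu exceeds the threshold by 20 dB.
At 20:1, output sits 20/20 = 1 dB above threshold.
GR = overshoot in − overshoot out = 20 − 1 = 19 dB.

19 dB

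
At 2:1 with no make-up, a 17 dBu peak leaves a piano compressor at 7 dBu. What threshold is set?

Gain reduction = 17 − 7 = 10 dB; output overshoot = GR / (R − 1) = 10 / 1 = 10 dB.
Threshold = output − output overshoot = 7 − 10 = -3 dBu.

-3 dBu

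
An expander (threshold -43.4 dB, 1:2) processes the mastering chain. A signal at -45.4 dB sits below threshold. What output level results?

The input is 2 dB below the -43.4 dB threshold.
A 1:2 expander multiplies undershoot by 2: 2 × 2 = 4 dB below threshold.
Output = -43.4 − 4 = -47.4 dB.

-47.4 dB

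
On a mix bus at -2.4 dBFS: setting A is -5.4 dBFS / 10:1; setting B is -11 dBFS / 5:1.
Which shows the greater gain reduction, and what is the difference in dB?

A: GR = 3 − 3/10 = 2.7 dB.
B: GR = 8.6 − 8.6/5 = 6.88 dB.
B applies 4.18 dB more gain reduction.

B, by 4.18 dB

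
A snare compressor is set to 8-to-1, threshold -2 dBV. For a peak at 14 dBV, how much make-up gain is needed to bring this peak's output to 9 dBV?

The peak compresses to -2 + 16/8 = 0 dBV.
To reach 9 dBV requires 9 − 0 = 9 dB of make-up.

9 dB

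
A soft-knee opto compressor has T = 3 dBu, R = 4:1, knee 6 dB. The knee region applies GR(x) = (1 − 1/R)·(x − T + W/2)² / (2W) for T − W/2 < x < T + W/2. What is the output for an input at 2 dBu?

1.75 dBu

x − T + W/2 = 2 − 3 + 3 = 2.
GR = (1 − 1/4) × 2² / 12 = 0.75 × 4 / 12 = 0.25 dB.
Output = 2 − 0.25 = 1.75 dBu.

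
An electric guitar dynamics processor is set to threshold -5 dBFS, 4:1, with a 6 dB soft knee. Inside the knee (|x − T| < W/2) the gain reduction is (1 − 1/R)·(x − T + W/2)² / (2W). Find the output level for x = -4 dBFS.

-5 dBFS

x − T + W/2 = -4 − (-5) + 3 = 4.
GR = (1 − 1/4) × 4² / 12 = 0.75 × 16 / 12 = 1 dB.
Output = -4 − 1 = -5 dBFS.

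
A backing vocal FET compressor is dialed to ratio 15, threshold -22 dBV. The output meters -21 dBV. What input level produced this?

-7 dBV

Post-compression overshoot = -21 − (-22) = 1 dB.
Undo the ratio: input overshoot = 1 × 15 = 15 dB, giving input = -7 dBV.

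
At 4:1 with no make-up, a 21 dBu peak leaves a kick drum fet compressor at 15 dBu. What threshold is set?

Gain reduction = 21 − 15 = 6 dB; output overshoot = GR / (R − 1) = 6 / 3 = 2 dB.
Threshold = output − output overshoot = 15 − 2 = 13 dBu.

13 dBu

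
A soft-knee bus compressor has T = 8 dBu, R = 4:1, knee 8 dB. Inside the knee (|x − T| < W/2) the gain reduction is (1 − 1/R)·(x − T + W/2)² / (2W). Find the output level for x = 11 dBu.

8.703125 dBu

x − T + W/2 = 11 − 8 + 4 = 7.
GR = (1 − 1/4) × 7² / 16 = 0.75 × 49 / 16 = 2.296875 dB.
Output = 11 − 2.296875 = 8.703125 dBu.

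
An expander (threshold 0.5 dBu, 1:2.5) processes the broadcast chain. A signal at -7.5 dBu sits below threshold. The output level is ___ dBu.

The input is 8 dB below the 0.5 dBu threshold.
A 1:2.5 expander multiplies undershoot by 2.5: 8 × 2.5 = 20 dB below threshold.
Output = 0.5 − 20 = -19.5 dBu.

-19.5 dBu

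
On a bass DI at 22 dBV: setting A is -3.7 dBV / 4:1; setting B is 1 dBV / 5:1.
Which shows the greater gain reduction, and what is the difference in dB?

A, by 2.475 dB

A: overshoot 25.7 dB → output overshoot 6.425 dB → GR 19.275 dB.
B: overshoot 21 dB → output overshoot 4.2 dB → GR 16.8 dB.
Difference: 2.475 dB in favour of A.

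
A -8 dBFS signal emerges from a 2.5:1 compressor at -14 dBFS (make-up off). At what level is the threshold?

-18 dBFS

Let T be the threshold. Output overshoot = (input overshoot)/R, so -14 − T = (-8 − T)/2.5.
2.5·(-14 − T) = -8 − T → 1.5·T = -35 − (-8) = -27.
T = -27/1.5 = -18 dBFS.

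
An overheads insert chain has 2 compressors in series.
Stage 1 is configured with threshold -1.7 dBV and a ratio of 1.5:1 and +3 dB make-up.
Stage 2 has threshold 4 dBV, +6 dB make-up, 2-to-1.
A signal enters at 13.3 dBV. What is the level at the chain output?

Stage 1: 15 dB above -1.7 dBV, reduced 1.5:1 to 10 dB above → 8.3 dBV; +3 dB make-up → 11.3 dBV.
Stage 2: overshoot 7.3 dB → 7.3/2 = 3.65 dB → 7.65 dBV; +6 dB make-up → 13.65 dBV.

13.65 dBV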